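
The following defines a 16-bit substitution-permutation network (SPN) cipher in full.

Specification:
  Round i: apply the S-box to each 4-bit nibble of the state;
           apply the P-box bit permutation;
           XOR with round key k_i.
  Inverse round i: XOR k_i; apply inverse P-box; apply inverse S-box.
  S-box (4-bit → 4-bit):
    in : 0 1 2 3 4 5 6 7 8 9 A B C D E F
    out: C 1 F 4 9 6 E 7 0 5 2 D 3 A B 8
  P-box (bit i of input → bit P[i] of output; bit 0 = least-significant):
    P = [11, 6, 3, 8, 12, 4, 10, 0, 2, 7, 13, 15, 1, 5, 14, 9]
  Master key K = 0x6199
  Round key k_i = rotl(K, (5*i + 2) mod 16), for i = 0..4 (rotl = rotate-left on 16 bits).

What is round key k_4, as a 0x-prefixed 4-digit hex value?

K = 0x6199
k_0 = rotl(K, (5*0+2) mod 16) = rotl(K, 2) = 0x8665
k_1 = rotl(K, (5*1+2) mod 16) = rotl(K, 7) = 0xCCB0
k_2 = rotl(K, (5*2+2) mod 16) = rotl(K, 12) = 0x9619
k_3 = rotl(K, (5*3+2) mod 16) = rotl(K, 1) = 0xC332
k_4 = rotl(K, (5*4+2) mod 16) = rotl(K, 6) = 0x6658

0x6658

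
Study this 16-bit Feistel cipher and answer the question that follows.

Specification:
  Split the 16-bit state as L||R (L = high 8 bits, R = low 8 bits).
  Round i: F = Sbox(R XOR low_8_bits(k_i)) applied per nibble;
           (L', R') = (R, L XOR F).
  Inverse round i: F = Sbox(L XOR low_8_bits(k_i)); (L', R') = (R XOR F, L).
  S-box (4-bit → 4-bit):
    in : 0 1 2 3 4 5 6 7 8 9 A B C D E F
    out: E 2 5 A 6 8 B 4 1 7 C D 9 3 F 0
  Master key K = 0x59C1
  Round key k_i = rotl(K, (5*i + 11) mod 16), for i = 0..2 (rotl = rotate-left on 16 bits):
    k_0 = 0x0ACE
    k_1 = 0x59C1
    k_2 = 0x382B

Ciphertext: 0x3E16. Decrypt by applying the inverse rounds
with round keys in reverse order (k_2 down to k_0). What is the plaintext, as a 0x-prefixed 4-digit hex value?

s_0 = ciphertext = 0x3E16
s_1 = InvRound(s_0, k_2) = 0x3E3E
s_2 = InvRound(s_1, k_1) = 0x3E3E
s_3 = InvRound(s_2, k_0) = 0x303E

0x303E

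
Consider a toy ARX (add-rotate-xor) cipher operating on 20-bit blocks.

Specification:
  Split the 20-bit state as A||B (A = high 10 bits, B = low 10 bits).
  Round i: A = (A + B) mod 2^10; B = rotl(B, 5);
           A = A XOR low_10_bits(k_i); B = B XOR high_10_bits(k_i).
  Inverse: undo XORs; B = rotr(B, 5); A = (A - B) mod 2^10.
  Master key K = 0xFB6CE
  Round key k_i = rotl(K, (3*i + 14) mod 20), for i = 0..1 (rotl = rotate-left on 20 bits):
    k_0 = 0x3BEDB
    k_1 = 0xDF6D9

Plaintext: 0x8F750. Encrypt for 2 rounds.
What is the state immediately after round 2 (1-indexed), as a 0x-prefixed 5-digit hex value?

s_0 = plaintext = 0x8F750
s_1 = Round(s_0, k_0) = 0xD5AF5
s_2 = Round(s_1, k_1) = 0x249CA

0x249CA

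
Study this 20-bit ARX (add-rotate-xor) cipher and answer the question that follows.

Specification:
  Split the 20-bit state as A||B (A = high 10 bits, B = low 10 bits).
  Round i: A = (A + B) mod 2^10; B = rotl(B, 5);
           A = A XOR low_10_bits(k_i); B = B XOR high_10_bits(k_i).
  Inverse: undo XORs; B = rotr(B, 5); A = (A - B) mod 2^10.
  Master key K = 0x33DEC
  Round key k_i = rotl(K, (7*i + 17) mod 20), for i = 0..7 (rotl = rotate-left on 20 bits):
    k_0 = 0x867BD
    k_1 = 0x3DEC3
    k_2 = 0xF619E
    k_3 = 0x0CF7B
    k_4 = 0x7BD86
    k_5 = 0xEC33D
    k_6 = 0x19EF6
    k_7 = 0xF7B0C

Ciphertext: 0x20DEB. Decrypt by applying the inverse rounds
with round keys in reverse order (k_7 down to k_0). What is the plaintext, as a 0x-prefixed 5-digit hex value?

0x4F063

s_0 = ciphertext = 0x20DEB
s_1 = InvRound(s_0, k_7) = 0x37AB1
s_2 = InvRound(s_1, k_6) = 0xD4AD6
s_3 = InvRound(s_2, k_5) = 0xE90CB
s_4 = InvRound(s_3, k_4) = 0x66489
s_5 = InvRound(s_4, k_3) = 0xE7745
s_6 = InvRound(s_5, k_2) = 0x97FA4
s_7 = InvRound(s_6, k_1) = 0x88A7A
s_8 = InvRound(s_7, k_0) = 0x4F063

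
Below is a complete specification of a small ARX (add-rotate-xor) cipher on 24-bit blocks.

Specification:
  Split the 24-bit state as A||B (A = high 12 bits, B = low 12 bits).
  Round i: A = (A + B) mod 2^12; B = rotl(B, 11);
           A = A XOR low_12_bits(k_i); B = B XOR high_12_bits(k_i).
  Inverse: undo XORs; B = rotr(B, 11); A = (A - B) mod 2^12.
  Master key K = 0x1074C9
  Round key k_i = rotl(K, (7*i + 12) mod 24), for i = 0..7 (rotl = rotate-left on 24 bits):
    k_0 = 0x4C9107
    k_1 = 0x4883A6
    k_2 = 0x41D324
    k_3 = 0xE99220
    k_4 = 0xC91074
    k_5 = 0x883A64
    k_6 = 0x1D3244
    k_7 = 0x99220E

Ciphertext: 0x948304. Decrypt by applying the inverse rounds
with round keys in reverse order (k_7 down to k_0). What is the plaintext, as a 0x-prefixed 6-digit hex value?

0xEC4F3B

s_0 = ciphertext = 0x948304
s_1 = InvRound(s_0, k_7) = 0x61952D
s_2 = InvRound(s_1, k_6) = 0xA619FC
s_3 = InvRound(s_2, k_5) = 0xD072FE
s_4 = InvRound(s_3, k_4) = 0x094CDF
s_5 = InvRound(s_4, k_3) = 0xE2848C
s_6 = InvRound(s_5, k_2) = 0xBEA122
s_7 = InvRound(s_6, k_1) = 0xCF8B54
s_8 = InvRound(s_7, k_0) = 0xEC4F3B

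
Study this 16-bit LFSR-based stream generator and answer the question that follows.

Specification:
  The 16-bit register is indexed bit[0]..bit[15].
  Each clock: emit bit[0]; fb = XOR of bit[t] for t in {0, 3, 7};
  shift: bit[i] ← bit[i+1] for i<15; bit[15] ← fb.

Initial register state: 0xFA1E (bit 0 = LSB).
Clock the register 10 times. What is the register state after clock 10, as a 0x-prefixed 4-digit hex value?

0xAA7E

reg_0 = 0xFA1E
clock 1: out=0, reg = 0xFD0F
clock 2: out=1, reg = 0x7E87
clock 3: out=1, reg = 0x3F43
clock 4: out=1, reg = 0x9FA1
clock 5: out=1, reg = 0x4FD0
clock 6: out=0, reg = 0xA7E8
clock 7: out=0, reg = 0x53F4
clock 8: out=0, reg = 0xA9FA
clock 9: out=0, reg = 0x54FD
clock 10: out=1, reg = 0xAA7E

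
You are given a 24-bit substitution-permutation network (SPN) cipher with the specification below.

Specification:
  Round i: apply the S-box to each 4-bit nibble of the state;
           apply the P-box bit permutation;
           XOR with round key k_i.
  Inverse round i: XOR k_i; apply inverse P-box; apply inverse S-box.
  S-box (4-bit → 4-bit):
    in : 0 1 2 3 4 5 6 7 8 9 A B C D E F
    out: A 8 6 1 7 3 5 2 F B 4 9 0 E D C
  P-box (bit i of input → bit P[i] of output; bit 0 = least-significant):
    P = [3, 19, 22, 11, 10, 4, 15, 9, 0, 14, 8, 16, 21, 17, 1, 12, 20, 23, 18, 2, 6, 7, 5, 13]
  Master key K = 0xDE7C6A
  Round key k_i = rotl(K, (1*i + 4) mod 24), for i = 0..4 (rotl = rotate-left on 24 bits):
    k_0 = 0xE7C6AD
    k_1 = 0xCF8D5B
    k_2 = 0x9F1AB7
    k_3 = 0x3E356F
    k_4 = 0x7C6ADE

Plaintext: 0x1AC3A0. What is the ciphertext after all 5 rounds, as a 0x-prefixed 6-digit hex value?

s_0 = plaintext = 0x1AC3A0
s_1 = Round(s_0, k_0) = 0xEB6EAC
s_2 = Round(s_1, k_1) = 0xFE2C3C
s_3 = Round(s_2, k_2) = 0x893E91
s_4 = Round(s_3, k_3) = 0x8F1A9A
s_5 = Round(s_4, k_4) = 0x385D2A

0x385D2A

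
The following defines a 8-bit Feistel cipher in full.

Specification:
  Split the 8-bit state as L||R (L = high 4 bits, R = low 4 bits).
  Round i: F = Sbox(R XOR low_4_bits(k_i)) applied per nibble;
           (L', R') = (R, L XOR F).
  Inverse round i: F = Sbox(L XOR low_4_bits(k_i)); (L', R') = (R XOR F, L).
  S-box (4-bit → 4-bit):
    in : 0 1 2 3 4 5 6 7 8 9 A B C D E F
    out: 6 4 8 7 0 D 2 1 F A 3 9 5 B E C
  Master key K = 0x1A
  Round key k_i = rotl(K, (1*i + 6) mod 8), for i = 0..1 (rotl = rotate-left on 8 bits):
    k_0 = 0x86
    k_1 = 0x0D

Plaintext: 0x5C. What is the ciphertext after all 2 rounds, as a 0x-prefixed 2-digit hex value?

0x65

s_0 = plaintext = 0x5C
s_1 = Round(s_0, k_0) = 0xC6
s_2 = Round(s_1, k_1) = 0x65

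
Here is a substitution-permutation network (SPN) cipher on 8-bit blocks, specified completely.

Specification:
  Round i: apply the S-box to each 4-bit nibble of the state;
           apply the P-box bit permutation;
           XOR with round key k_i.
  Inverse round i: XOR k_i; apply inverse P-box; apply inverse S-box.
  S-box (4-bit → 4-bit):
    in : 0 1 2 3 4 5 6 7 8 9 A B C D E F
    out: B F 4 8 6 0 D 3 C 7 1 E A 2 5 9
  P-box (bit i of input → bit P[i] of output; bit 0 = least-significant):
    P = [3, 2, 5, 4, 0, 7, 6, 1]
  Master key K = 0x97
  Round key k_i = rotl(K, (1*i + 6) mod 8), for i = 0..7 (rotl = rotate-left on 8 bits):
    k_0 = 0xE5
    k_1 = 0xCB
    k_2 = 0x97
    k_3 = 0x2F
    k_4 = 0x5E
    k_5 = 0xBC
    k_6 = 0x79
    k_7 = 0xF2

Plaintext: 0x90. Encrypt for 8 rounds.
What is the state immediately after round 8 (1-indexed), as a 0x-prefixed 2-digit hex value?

0xEA

s_0 = plaintext = 0x90
s_1 = Round(s_0, k_0) = 0x38
s_2 = Round(s_1, k_1) = 0xF9
s_3 = Round(s_2, k_2) = 0xB8
s_4 = Round(s_3, k_3) = 0xDD
s_5 = Round(s_4, k_4) = 0xDA
s_6 = Round(s_5, k_5) = 0x34
s_7 = Round(s_6, k_6) = 0x5F
s_8 = Round(s_7, k_7) = 0xEA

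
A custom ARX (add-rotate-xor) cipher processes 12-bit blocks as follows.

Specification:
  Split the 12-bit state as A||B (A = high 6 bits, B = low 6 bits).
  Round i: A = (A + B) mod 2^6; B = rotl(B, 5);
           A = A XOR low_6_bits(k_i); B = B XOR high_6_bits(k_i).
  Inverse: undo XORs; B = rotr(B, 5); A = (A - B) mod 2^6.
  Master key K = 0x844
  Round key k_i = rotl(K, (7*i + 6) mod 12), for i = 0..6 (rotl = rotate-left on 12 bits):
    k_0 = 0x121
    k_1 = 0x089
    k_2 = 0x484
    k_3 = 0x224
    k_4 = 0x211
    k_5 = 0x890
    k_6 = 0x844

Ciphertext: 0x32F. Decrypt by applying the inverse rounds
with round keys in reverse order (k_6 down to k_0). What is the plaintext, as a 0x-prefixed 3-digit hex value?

s_0 = ciphertext = 0x32F
s_1 = InvRound(s_0, k_6) = 0xB1C
s_2 = InvRound(s_1, k_5) = 0xFFD
s_3 = InvRound(s_2, k_4) = 0x0EB
s_4 = InvRound(s_3, k_3) = 0x807
s_5 = InvRound(s_4, k_2) = 0xEAA
s_6 = InvRound(s_5, k_1) = 0x891
s_7 = InvRound(s_6, k_0) = 0x66A

0x66A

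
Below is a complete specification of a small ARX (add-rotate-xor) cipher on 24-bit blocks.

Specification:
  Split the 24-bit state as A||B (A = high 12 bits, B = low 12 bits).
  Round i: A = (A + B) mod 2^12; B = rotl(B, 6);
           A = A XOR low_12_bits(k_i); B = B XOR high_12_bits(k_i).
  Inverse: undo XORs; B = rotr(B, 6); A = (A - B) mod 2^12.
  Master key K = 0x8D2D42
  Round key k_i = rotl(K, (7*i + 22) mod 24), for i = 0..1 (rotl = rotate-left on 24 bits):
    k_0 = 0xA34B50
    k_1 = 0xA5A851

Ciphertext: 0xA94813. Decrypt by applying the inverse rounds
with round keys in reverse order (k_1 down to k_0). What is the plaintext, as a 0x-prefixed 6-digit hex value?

s_0 = ciphertext = 0xA94813
s_1 = InvRound(s_0, k_1) = 0x07C249
s_2 = InvRound(s_1, k_0) = 0xBCBF61

0xBCBF61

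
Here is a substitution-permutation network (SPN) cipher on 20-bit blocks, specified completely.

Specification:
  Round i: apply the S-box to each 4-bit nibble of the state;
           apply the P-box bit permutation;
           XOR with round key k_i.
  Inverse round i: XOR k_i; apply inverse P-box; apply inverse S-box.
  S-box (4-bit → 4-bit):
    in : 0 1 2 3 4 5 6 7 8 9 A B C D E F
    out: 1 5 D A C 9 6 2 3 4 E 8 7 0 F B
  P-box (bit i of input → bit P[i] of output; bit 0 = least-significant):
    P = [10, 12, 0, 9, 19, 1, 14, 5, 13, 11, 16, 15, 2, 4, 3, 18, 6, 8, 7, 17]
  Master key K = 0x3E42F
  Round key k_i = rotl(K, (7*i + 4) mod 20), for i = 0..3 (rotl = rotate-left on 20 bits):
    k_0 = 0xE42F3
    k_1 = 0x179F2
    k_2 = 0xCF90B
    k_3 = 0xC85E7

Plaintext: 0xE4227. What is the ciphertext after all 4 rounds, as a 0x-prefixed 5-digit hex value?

s_0 = plaintext = 0xE4227
s_1 = Round(s_0, k_0) = 0x1B31B
s_2 = Round(s_1, k_1) = 0xDB332
s_3 = Round(s_2, k_2) = 0x87728
s_4 = Round(s_3, k_3) = 0x4D897

0x4D897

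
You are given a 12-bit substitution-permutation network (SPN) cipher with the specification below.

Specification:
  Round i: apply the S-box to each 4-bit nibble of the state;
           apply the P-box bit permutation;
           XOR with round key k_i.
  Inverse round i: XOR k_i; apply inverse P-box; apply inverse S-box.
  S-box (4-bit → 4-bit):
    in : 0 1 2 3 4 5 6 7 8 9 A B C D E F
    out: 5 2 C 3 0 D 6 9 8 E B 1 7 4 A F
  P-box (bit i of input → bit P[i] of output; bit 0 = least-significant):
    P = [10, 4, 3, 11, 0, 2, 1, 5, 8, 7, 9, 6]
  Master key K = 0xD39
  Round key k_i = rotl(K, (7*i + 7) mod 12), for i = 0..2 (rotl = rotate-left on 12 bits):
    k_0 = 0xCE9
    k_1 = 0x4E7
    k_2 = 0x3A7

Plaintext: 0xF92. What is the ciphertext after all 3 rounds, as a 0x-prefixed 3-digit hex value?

0x142

s_0 = plaintext = 0xF92
s_1 = Round(s_0, k_0) = 0x707
s_2 = Round(s_1, k_1) = 0x9A4
s_3 = Round(s_2, k_2) = 0x142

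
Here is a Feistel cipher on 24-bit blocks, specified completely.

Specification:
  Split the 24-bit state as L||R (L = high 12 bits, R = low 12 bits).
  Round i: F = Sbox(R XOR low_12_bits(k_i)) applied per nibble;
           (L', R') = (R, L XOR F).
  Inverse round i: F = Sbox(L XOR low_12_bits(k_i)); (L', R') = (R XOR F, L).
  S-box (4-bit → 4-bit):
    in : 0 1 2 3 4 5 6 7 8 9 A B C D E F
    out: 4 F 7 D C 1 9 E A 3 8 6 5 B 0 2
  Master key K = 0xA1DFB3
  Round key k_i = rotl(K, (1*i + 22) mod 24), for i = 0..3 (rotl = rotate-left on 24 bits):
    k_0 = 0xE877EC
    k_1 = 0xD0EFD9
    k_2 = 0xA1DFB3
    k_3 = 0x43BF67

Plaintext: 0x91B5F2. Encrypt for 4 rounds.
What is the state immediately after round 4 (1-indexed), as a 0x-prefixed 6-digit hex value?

s_0 = plaintext = 0x91B5F2
s_1 = Round(s_0, k_0) = 0x5F2EEB
s_2 = Round(s_1, k_1) = 0xEEBA25
s_3 = Round(s_2, k_2) = 0xA25FD2
s_4 = Round(s_3, k_3) = 0xFD2E44

0xFD2E44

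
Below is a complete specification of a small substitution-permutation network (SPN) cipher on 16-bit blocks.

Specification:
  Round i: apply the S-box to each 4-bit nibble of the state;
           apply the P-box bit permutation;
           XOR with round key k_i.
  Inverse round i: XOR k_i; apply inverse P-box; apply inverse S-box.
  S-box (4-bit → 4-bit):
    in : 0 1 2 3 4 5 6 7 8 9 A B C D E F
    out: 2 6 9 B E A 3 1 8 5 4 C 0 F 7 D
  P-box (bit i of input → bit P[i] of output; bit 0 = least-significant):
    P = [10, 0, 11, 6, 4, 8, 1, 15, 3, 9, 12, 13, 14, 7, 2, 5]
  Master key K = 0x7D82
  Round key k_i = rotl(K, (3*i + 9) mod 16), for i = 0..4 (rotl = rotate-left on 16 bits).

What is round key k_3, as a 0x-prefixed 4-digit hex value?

0xF609

K = 0x7D82
k_0 = rotl(K, (3*0+9) mod 16) = rotl(K, 9) = 0x04FB
k_1 = rotl(K, (3*1+9) mod 16) = rotl(K, 12) = 0x27D8
k_2 = rotl(K, (3*2+9) mod 16) = rotl(K, 15) = 0x3EC1
k_3 = rotl(K, (3*3+9) mod 16) = rotl(K, 2) = 0xF609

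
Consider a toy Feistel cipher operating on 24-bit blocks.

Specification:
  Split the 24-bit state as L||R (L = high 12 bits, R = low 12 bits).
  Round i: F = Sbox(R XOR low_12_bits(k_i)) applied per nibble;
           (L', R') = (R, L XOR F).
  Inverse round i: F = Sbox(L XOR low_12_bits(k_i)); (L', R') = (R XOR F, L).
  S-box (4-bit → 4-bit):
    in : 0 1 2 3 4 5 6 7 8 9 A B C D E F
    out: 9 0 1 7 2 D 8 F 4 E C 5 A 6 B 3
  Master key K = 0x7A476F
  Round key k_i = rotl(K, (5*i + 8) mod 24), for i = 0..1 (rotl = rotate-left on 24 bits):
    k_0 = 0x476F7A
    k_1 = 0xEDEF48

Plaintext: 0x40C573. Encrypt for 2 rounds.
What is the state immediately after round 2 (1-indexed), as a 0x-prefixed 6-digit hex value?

0x892A1F

s_0 = plaintext = 0x40C573
s_1 = Round(s_0, k_0) = 0x573892
s_2 = Round(s_1, k_1) = 0x892A1F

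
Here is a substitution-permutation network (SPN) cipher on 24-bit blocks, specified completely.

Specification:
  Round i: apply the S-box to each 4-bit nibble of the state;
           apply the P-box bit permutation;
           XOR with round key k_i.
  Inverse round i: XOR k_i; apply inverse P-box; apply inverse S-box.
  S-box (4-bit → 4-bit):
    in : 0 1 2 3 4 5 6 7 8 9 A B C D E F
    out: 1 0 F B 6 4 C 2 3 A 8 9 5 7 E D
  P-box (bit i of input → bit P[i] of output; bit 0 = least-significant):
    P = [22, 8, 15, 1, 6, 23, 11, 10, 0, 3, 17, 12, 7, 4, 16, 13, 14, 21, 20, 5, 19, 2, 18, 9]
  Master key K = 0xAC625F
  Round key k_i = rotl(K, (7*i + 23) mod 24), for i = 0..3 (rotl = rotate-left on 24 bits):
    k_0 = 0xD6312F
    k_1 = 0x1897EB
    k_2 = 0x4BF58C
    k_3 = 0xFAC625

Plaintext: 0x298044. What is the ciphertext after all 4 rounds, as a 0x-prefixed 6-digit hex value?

0x7894CD

s_0 = plaintext = 0x298044
s_1 = Round(s_0, k_0) = 0x7ABA9A
s_2 = Round(s_1, k_1) = 0x98A34D
s_3 = Round(s_2, k_2) = 0xAB0E81
s_4 = Round(s_3, k_3) = 0x7894CD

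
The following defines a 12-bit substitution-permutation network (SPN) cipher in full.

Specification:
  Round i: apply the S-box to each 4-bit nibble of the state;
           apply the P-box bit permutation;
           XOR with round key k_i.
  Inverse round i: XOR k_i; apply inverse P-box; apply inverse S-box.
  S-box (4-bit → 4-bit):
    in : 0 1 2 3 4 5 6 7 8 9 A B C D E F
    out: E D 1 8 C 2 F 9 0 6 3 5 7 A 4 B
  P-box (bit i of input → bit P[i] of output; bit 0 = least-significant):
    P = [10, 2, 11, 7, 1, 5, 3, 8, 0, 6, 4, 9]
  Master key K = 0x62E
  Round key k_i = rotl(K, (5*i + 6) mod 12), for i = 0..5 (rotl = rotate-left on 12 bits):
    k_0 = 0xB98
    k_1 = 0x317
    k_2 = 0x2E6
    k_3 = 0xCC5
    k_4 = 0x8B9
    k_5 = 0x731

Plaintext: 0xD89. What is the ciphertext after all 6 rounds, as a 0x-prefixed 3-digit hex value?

s_0 = plaintext = 0xD89
s_1 = Round(s_0, k_0) = 0x1DC
s_2 = Round(s_1, k_1) = 0xC22
s_3 = Round(s_2, k_2) = 0x6B5
s_4 = Round(s_3, k_3) = 0xE9A
s_5 = Round(s_4, k_4) = 0xC85
s_6 = Round(s_5, k_5) = 0x764

0x764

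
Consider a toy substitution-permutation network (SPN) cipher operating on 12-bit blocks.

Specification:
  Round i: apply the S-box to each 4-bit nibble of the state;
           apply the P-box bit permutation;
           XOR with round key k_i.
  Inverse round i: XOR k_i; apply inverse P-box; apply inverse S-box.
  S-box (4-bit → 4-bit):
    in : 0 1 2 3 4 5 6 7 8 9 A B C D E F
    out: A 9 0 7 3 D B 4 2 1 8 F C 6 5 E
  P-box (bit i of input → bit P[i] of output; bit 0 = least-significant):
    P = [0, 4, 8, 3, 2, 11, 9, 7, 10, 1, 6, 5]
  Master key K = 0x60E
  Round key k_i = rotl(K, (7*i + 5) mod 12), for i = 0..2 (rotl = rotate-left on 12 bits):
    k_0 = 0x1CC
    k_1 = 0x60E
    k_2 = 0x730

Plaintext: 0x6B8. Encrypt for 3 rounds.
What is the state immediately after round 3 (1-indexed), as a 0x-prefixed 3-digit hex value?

s_0 = plaintext = 0x6B8
s_1 = Round(s_0, k_0) = 0xF7A
s_2 = Round(s_1, k_1) = 0x464
s_3 = Round(s_2, k_2) = 0xBA7

0xBA7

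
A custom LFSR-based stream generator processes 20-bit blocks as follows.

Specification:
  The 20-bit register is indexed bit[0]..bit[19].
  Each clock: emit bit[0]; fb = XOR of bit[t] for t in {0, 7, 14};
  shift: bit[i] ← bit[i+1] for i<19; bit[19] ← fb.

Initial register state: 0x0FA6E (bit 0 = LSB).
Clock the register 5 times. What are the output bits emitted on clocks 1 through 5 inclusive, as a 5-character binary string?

reg_0 = 0x0FA6E
clock 1: out=0, reg = 0x87D37
clock 2: out=1, reg = 0x43E9B
clock 3: out=1, reg = 0x21F4D
clock 4: out=1, reg = 0x90FA6
clock 5: out=0, reg = 0xC87D3

01110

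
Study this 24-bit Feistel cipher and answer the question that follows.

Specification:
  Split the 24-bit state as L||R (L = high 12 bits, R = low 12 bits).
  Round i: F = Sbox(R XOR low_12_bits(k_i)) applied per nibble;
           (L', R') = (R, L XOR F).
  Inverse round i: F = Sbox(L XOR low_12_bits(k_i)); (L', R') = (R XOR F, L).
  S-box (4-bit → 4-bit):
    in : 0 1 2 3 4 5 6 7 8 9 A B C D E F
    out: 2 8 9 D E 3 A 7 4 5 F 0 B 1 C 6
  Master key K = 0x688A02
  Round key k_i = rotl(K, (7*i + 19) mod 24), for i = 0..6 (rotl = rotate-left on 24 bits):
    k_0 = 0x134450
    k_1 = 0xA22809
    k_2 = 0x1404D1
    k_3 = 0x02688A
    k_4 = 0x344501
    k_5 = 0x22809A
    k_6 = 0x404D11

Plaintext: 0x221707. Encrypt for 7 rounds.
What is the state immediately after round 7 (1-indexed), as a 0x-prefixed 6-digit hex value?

s_0 = plaintext = 0x221707
s_1 = Round(s_0, k_0) = 0x707F16
s_2 = Round(s_1, k_1) = 0xF16081
s_3 = Round(s_2, k_2) = 0x081124
s_4 = Round(s_3, k_3) = 0x12457D
s_5 = Round(s_4, k_4) = 0x57D35F
s_6 = Round(s_5, k_5) = 0x35F8CE
s_7 = Round(s_6, k_6) = 0x8CE049

0x8CE049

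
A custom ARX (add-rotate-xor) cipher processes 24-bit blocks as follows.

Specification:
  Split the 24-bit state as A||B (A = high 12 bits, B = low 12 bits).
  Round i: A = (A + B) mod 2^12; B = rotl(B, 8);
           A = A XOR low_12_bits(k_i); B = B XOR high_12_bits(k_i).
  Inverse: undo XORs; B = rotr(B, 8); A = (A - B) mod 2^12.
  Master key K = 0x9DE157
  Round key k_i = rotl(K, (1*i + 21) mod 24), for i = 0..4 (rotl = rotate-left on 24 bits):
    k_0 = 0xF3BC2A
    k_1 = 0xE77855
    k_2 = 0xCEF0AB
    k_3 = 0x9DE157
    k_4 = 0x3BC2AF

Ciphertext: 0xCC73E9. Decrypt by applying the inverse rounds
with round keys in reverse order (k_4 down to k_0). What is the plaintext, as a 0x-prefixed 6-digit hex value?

0xF4E05B

s_0 = ciphertext = 0xCC73E9
s_1 = InvRound(s_0, k_4) = 0x918550
s_2 = InvRound(s_1, k_3) = 0xF638EC
s_3 = InvRound(s_2, k_2) = 0xF94034
s_4 = InvRound(s_3, k_1) = 0x38343E
s_5 = InvRound(s_4, k_0) = 0xF4E05B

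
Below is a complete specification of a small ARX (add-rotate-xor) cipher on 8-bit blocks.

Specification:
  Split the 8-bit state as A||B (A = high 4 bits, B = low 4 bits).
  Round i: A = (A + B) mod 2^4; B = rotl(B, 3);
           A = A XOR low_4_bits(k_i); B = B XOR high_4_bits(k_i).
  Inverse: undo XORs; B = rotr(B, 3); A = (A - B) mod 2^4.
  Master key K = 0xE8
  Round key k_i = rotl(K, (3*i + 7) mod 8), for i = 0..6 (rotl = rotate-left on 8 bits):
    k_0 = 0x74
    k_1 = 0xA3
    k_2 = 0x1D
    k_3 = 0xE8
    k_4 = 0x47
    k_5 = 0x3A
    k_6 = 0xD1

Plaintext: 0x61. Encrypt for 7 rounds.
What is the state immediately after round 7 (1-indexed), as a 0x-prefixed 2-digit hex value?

s_0 = plaintext = 0x61
s_1 = Round(s_0, k_0) = 0x3F
s_2 = Round(s_1, k_1) = 0x15
s_3 = Round(s_2, k_2) = 0xBB
s_4 = Round(s_3, k_3) = 0xE3
s_5 = Round(s_4, k_4) = 0x6D
s_6 = Round(s_5, k_5) = 0x9D
s_7 = Round(s_6, k_6) = 0x73

0x73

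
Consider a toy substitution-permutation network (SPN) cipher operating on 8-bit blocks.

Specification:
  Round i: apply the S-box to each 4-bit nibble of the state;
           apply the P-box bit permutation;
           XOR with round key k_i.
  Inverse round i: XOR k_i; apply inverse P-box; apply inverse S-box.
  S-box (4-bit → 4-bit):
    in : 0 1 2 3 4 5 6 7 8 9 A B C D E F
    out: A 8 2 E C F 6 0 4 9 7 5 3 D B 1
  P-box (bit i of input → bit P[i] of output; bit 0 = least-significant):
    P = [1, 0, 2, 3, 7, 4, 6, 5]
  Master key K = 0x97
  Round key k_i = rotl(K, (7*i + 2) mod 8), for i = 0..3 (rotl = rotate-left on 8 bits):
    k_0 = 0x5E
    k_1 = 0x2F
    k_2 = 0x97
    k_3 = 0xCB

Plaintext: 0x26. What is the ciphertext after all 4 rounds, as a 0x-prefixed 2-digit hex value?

s_0 = plaintext = 0x26
s_1 = Round(s_0, k_0) = 0x4B
s_2 = Round(s_1, k_1) = 0x49
s_3 = Round(s_2, k_2) = 0xFD
s_4 = Round(s_3, k_3) = 0x45

0x45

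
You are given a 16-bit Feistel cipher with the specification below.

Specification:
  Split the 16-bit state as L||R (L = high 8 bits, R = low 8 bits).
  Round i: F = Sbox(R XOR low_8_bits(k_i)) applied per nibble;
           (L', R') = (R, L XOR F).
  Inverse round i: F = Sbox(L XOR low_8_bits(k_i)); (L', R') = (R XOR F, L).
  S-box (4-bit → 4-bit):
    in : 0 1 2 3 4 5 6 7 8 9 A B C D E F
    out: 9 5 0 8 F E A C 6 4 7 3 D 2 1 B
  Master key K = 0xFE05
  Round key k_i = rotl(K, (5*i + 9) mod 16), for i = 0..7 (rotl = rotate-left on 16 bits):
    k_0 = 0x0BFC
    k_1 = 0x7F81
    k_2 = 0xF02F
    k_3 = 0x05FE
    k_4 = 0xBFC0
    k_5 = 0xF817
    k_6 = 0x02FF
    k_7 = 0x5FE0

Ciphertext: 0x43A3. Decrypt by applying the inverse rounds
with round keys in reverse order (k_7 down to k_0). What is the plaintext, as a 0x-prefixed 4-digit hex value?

0x08F5

s_0 = ciphertext = 0x43A3
s_1 = InvRound(s_0, k_7) = 0xDB43
s_2 = InvRound(s_1, k_6) = 0x4CDB
s_3 = InvRound(s_2, k_5) = 0x384C
s_4 = InvRound(s_3, k_4) = 0xFA38
s_5 = InvRound(s_4, k_3) = 0xA7FA
s_6 = InvRound(s_5, k_2) = 0x9CA7
s_7 = InvRound(s_6, k_1) = 0xF59C
s_8 = InvRound(s_7, k_0) = 0x08F5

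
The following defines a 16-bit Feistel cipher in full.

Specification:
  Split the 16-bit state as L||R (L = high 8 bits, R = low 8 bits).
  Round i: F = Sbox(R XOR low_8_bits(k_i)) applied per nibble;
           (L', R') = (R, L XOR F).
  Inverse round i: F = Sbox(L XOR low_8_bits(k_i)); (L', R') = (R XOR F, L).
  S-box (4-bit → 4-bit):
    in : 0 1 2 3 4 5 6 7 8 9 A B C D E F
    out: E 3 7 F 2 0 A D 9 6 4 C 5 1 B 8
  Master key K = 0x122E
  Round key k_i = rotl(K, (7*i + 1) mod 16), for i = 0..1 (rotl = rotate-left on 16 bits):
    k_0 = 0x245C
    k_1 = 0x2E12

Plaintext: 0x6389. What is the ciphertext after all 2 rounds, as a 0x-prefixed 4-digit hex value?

s_0 = plaintext = 0x6389
s_1 = Round(s_0, k_0) = 0x8973
s_2 = Round(s_1, k_1) = 0x732A

0x732A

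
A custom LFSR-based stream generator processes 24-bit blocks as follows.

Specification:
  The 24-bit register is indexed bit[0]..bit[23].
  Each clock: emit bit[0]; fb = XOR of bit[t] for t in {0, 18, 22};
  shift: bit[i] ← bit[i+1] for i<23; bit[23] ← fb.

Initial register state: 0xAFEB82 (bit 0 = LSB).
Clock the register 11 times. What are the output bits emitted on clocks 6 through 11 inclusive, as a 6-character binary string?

reg_0 = 0xAFEB82
clock 1: out=0, reg = 0xD7F5C1
clock 2: out=1, reg = 0xEBFAE0
clock 3: out=0, reg = 0xF5FD70
clock 4: out=0, reg = 0x7AFEB8
clock 5: out=0, reg = 0xBD7F5C
clock 6: out=0, reg = 0xDEBFAE
clock 7: out=0, reg = 0x6F5FD7
clock 8: out=1, reg = 0xB7AFEB
clock 9: out=1, reg = 0x5BD7F5
clock 10: out=1, reg = 0x2DEBFA
clock 11: out=0, reg = 0x96F5FD

001110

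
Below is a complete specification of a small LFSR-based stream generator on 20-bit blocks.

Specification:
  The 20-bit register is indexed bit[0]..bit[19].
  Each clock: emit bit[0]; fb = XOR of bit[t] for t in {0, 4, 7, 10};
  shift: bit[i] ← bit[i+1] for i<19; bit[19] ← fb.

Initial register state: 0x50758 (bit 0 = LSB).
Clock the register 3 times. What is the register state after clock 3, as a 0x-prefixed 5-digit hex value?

reg_0 = 0x50758
clock 1: out=0, reg = 0x283AC
clock 2: out=0, reg = 0x941D6
clock 3: out=0, reg = 0x4A0EB

0x4A0EB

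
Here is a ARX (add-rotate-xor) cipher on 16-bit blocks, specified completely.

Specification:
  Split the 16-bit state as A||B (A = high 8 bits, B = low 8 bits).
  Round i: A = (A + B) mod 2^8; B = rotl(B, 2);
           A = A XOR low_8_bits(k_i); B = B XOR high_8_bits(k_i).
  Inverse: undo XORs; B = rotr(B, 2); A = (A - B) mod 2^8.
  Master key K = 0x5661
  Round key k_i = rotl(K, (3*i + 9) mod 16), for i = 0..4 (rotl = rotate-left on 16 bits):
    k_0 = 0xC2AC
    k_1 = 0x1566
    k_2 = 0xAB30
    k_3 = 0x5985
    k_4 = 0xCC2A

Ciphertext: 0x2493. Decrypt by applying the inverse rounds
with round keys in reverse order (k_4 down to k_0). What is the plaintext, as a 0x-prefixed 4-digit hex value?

s_0 = ciphertext = 0x2493
s_1 = InvRound(s_0, k_4) = 0x37D7
s_2 = InvRound(s_1, k_3) = 0x0FA3
s_3 = InvRound(s_2, k_2) = 0x3D02
s_4 = InvRound(s_3, k_1) = 0x96C5
s_5 = InvRound(s_4, k_0) = 0x79C1

0x79C1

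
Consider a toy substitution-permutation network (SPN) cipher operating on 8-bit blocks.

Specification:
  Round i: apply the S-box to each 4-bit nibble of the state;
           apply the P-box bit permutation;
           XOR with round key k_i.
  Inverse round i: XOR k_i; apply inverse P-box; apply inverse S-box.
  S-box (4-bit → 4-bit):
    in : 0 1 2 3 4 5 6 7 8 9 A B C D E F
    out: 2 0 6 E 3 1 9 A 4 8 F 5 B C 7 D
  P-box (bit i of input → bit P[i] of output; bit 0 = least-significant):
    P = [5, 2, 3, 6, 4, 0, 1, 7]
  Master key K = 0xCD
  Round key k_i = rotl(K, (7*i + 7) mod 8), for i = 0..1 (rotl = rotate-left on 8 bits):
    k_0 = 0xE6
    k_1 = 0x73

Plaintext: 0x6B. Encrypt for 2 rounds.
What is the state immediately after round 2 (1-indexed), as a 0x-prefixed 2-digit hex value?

s_0 = plaintext = 0x6B
s_1 = Round(s_0, k_0) = 0x5E
s_2 = Round(s_1, k_1) = 0x4F

0x4F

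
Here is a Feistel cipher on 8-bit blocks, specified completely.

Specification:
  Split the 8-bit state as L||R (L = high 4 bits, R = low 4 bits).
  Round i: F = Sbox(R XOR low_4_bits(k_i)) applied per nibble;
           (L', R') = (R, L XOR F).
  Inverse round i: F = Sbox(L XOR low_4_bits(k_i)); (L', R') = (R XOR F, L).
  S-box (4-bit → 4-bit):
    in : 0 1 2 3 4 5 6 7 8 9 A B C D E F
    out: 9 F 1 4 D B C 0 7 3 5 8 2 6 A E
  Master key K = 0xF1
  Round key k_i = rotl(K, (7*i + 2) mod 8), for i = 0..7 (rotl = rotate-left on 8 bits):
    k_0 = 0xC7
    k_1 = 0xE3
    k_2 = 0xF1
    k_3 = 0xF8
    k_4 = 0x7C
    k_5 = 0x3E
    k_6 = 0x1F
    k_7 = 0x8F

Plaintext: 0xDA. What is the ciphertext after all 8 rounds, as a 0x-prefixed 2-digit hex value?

0xB9

s_0 = plaintext = 0xDA
s_1 = Round(s_0, k_0) = 0xAB
s_2 = Round(s_1, k_1) = 0xBD
s_3 = Round(s_2, k_2) = 0xD9
s_4 = Round(s_3, k_3) = 0x92
s_5 = Round(s_4, k_4) = 0x23
s_6 = Round(s_5, k_5) = 0x34
s_7 = Round(s_6, k_6) = 0x4B
s_8 = Round(s_7, k_7) = 0xB9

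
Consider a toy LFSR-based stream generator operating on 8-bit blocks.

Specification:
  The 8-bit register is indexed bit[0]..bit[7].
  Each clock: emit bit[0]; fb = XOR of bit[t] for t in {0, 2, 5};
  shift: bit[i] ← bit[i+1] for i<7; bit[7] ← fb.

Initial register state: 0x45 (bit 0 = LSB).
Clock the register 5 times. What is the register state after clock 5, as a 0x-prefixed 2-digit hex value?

reg_0 = 0x45
clock 1: out=1, reg = 0x22
clock 2: out=0, reg = 0x91
clock 3: out=1, reg = 0xC8
clock 4: out=0, reg = 0x64
clock 5: out=0, reg = 0x32

0x32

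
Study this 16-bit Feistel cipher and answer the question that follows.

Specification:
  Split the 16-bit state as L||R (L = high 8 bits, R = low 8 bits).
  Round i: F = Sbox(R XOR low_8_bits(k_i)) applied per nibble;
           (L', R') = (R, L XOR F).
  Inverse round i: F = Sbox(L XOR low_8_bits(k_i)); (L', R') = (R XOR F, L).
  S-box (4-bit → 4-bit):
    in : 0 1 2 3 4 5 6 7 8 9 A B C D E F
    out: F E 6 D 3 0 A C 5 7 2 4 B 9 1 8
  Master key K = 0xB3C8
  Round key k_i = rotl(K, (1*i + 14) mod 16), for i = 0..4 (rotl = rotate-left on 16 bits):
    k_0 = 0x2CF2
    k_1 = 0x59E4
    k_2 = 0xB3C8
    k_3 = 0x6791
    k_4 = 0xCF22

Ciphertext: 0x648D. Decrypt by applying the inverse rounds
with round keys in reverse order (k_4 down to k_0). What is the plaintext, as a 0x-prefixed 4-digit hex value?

0x1919

s_0 = ciphertext = 0x648D
s_1 = InvRound(s_0, k_4) = 0xB764
s_2 = InvRound(s_1, k_3) = 0x0EB7
s_3 = InvRound(s_2, k_2) = 0x0D0E
s_4 = InvRound(s_3, k_1) = 0x190D
s_5 = InvRound(s_4, k_0) = 0x1919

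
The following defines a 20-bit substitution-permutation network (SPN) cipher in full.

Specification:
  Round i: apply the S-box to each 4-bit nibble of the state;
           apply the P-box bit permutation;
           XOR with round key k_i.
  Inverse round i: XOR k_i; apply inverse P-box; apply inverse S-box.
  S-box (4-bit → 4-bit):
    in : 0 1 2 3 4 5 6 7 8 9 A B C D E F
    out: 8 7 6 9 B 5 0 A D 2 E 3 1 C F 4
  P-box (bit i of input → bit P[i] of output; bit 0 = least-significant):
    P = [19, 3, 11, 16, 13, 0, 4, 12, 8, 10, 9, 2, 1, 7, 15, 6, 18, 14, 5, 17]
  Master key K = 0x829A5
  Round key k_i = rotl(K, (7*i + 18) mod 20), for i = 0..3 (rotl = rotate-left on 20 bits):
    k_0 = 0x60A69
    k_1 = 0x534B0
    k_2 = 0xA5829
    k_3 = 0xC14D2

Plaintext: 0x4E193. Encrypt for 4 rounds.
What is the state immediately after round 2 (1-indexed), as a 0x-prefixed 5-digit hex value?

0x46EAF

s_0 = plaintext = 0x4E193
s_1 = Round(s_0, k_0) = 0x9CDAA
s_2 = Round(s_1, k_1) = 0x46EAF
s_3 = Round(s_2, k_2) = 0xC073C
s_4 = Round(s_3, k_3) = 0x02096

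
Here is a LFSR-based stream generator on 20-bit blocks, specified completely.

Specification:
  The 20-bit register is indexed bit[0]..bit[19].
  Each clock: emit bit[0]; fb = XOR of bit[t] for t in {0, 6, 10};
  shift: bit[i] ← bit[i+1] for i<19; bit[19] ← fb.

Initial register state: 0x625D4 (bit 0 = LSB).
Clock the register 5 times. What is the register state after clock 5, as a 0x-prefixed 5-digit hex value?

reg_0 = 0x625D4
clock 1: out=0, reg = 0x312EA
clock 2: out=0, reg = 0x98975
clock 3: out=1, reg = 0x4C4BA
clock 4: out=0, reg = 0xA625D
clock 5: out=1, reg = 0x5312E

0x5312E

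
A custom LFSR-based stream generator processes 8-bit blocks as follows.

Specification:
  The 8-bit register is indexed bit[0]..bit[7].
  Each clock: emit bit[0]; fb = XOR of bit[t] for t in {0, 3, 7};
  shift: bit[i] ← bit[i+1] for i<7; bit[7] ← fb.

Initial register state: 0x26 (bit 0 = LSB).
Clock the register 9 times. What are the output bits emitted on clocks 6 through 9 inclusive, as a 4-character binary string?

1000

reg_0 = 0x26
clock 1: out=0, reg = 0x13
clock 2: out=1, reg = 0x89
clock 3: out=1, reg = 0xC4
clock 4: out=0, reg = 0xE2
clock 5: out=0, reg = 0xF1
clock 6: out=1, reg = 0x78
clock 7: out=0, reg = 0xBC
clock 8: out=0, reg = 0x5E
clock 9: out=0, reg = 0xAF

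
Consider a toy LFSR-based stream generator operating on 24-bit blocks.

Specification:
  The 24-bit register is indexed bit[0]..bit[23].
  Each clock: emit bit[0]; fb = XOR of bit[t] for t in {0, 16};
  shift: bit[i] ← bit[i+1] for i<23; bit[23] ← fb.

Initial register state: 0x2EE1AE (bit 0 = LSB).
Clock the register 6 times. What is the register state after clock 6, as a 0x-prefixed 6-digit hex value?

reg_0 = 0x2EE1AE
clock 1: out=0, reg = 0x1770D7
clock 2: out=1, reg = 0x0BB86B
clock 3: out=1, reg = 0x05DC35
clock 4: out=1, reg = 0x02EE1A
clock 5: out=0, reg = 0x01770D
clock 6: out=1, reg = 0x00BB86

0x00BB86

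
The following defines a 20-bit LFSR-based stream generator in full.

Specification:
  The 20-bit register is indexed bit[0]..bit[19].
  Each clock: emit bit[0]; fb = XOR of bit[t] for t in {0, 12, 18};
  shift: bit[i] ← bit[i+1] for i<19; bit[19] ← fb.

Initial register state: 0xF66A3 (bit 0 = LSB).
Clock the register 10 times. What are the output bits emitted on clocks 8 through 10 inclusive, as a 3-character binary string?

101

reg_0 = 0xF66A3
clock 1: out=1, reg = 0x7B351
clock 2: out=1, reg = 0xBD9A8
clock 3: out=0, reg = 0xDECD4
clock 4: out=0, reg = 0xEF66A
clock 5: out=0, reg = 0x77B35
clock 6: out=1, reg = 0xBBD9A
clock 7: out=0, reg = 0xDDECD
clock 8: out=1, reg = 0xEEF66
clock 9: out=0, reg = 0xF77B3
clock 10: out=1, reg = 0xFBBD9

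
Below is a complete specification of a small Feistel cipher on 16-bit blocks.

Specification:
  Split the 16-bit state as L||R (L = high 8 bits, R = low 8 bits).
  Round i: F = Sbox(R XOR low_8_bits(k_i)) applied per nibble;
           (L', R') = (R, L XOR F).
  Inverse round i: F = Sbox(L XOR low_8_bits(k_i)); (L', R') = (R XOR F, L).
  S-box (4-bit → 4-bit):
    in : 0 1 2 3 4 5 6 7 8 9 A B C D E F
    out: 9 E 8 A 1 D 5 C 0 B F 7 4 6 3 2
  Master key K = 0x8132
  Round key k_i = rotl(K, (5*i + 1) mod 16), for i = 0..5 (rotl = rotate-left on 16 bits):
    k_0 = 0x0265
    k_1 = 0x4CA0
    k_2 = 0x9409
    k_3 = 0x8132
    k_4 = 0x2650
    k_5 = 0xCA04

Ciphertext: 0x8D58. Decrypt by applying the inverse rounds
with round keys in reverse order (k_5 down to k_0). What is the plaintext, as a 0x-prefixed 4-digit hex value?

s_0 = ciphertext = 0x8D58
s_1 = InvRound(s_0, k_5) = 0x538D
s_2 = InvRound(s_1, k_4) = 0x1753
s_3 = InvRound(s_2, k_3) = 0xDE17
s_4 = InvRound(s_3, k_2) = 0x7BDE
s_5 = InvRound(s_4, k_1) = 0xB97B
s_6 = InvRound(s_5, k_0) = 0x1FB9

0x1FB9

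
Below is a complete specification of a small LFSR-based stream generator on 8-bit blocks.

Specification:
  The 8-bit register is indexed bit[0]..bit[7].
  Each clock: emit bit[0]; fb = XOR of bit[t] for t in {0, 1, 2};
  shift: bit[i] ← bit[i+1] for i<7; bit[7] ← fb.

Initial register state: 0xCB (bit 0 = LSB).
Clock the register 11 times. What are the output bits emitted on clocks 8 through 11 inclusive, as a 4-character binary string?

reg_0 = 0xCB
clock 1: out=1, reg = 0x65
clock 2: out=1, reg = 0x32
clock 3: out=0, reg = 0x99
clock 4: out=1, reg = 0xCC
clock 5: out=0, reg = 0xE6
clock 6: out=0, reg = 0x73
clock 7: out=1, reg = 0x39
clock 8: out=1, reg = 0x9C
clock 9: out=0, reg = 0xCE
clock 10: out=0, reg = 0x67
clock 11: out=1, reg = 0xB3

1001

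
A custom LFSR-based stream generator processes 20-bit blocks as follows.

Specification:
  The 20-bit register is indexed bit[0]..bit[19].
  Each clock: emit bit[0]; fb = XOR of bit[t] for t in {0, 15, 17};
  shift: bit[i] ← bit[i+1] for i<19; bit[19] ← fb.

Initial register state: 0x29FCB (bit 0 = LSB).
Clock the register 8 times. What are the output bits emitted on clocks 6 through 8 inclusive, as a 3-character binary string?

reg_0 = 0x29FCB
clock 1: out=1, reg = 0x94FE5
clock 2: out=1, reg = 0xCA7F2
clock 3: out=0, reg = 0xE53F9
clock 4: out=1, reg = 0x729FC
clock 5: out=0, reg = 0xB94FE
clock 6: out=0, reg = 0x5CA7F
clock 7: out=1, reg = 0x2E53F
clock 8: out=1, reg = 0x9729F

011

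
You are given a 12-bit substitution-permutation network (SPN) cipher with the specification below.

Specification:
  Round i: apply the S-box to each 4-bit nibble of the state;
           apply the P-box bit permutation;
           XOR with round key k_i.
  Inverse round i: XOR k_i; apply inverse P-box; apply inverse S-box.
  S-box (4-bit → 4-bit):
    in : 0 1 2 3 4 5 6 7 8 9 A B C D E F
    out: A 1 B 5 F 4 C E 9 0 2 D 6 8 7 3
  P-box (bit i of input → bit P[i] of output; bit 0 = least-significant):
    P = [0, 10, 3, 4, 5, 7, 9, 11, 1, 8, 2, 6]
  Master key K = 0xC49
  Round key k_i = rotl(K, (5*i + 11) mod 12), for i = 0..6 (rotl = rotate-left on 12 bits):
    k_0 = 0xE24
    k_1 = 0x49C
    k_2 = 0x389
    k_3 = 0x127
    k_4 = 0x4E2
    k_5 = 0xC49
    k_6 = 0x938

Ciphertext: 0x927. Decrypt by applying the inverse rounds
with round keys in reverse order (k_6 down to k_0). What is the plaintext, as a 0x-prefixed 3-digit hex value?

s_0 = ciphertext = 0x927
s_1 = InvRound(s_0, k_6) = 0x39B
s_2 = InvRound(s_1, k_5) = 0x270
s_3 = InvRound(s_2, k_4) = 0x1C0
s_4 = InvRound(s_3, k_3) = 0xBF1
s_5 = InvRound(s_4, k_2) = 0xD86
s_6 = InvRound(s_5, k_1) = 0xFD6
s_7 = InvRound(s_6, k_0) = 0x2FD

0x2FD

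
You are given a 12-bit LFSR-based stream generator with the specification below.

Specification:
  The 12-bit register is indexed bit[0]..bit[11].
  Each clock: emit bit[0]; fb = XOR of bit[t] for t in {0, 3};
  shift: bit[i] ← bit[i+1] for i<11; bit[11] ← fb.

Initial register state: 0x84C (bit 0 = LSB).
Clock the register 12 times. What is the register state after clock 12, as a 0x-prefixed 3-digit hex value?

0x345

reg_0 = 0x84C
clock 1: out=0, reg = 0xC26
clock 2: out=0, reg = 0x613
clock 3: out=1, reg = 0xB09
clock 4: out=1, reg = 0x584
clock 5: out=0, reg = 0x2C2
clock 6: out=0, reg = 0x161
clock 7: out=1, reg = 0x8B0
clock 8: out=0, reg = 0x458
clock 9: out=0, reg = 0xA2C
clock 10: out=0, reg = 0xD16
clock 11: out=0, reg = 0x68B
clock 12: out=1, reg = 0x345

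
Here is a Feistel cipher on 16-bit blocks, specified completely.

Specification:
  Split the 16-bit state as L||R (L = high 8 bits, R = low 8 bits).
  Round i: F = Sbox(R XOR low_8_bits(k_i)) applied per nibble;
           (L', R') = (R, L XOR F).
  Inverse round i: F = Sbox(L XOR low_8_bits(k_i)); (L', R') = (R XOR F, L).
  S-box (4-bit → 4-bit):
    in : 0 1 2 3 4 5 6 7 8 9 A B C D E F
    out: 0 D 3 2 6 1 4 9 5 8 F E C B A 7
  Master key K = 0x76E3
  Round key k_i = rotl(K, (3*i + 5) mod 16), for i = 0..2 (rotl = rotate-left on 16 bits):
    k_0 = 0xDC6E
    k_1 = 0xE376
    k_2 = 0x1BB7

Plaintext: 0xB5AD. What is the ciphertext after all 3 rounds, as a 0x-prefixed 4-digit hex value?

0xA0AE

s_0 = plaintext = 0xB5AD
s_1 = Round(s_0, k_0) = 0xAD77
s_2 = Round(s_1, k_1) = 0x77A0
s_3 = Round(s_2, k_2) = 0xA0AE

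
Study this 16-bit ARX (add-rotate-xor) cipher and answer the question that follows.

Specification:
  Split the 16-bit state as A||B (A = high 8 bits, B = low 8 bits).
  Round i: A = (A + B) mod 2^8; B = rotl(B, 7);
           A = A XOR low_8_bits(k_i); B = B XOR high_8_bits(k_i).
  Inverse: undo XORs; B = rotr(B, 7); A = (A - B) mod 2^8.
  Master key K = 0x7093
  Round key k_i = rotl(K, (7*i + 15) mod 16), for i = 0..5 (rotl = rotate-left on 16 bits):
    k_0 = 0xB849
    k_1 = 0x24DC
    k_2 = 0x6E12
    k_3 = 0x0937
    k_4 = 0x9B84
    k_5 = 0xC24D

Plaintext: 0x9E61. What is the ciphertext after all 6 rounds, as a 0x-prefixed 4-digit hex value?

0x2682

s_0 = plaintext = 0x9E61
s_1 = Round(s_0, k_0) = 0xB608
s_2 = Round(s_1, k_1) = 0x6220
s_3 = Round(s_2, k_2) = 0x907E
s_4 = Round(s_3, k_3) = 0x3936
s_5 = Round(s_4, k_4) = 0xEB80
s_6 = Round(s_5, k_5) = 0x2682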